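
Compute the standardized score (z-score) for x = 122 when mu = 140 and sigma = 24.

-0.75

Step 1: Recall the z-score formula: z = (x - mu) / sigma
Step 2: Substitute values: z = (122 - 140) / 24
Step 3: z = -18 / 24 = -0.75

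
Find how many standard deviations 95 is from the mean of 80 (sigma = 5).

3

Step 1: Recall the z-score formula: z = (x - mu) / sigma
Step 2: Substitute values: z = (95 - 80) / 5
Step 3: z = 15 / 5 = 3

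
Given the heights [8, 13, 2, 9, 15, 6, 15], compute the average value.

9.7143

Step 1: Sum all values: 8 + 13 + 2 + 9 + 15 + 6 + 15 = 68
Step 2: Count the number of values: n = 7
Step 3: Mean = sum / n = 68 / 7 = 9.7143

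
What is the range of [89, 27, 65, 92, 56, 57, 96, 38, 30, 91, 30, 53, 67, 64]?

69

Step 1: Identify the maximum value: max = 96
Step 2: Identify the minimum value: min = 27
Step 3: Range = max - min = 96 - 27 = 69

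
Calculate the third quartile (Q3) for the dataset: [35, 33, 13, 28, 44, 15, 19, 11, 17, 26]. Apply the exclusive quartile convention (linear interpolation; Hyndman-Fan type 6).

33.5

Step 1: Sort the data: [11, 13, 15, 17, 19, 26, 28, 33, 35, 44]
Step 2: n = 10
Step 3: Using the exclusive quartile method:
  Q1 = 14.5
  Q2 (median) = 22.5
  Q3 = 33.5
  IQR = Q3 - Q1 = 33.5 - 14.5 = 19
Step 4: Q3 = 33.5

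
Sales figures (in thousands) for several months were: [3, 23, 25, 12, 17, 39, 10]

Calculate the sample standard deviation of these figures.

11.8301

Step 1: Compute the mean: 18.4286
Step 2: Sum of squared deviations from the mean: 839.7143
Step 3: Sample variance = 839.7143 / 6 = 139.9524
Step 4: Standard deviation = sqrt(139.9524) = 11.8301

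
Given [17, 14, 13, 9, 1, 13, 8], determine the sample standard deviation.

5.2509

Step 1: Compute the mean: 10.7143
Step 2: Sum of squared deviations from the mean: 165.4286
Step 3: Sample variance = 165.4286 / 6 = 27.5714
Step 4: Standard deviation = sqrt(27.5714) = 5.2509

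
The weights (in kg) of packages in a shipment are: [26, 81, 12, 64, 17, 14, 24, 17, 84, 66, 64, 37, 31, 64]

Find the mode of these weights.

64

Step 1: Count the frequency of each value:
  12: appears 1 time(s)
  14: appears 1 time(s)
  17: appears 2 time(s)
  24: appears 1 time(s)
  26: appears 1 time(s)
  31: appears 1 time(s)
  37: appears 1 time(s)
  64: appears 3 time(s)
  66: appears 1 time(s)
  81: appears 1 time(s)
  84: appears 1 time(s)
Step 2: The value 64 appears most frequently (3 times).
Step 3: Mode = 64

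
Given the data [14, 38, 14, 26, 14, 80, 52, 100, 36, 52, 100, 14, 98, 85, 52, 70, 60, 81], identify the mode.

14

Step 1: Count the frequency of each value:
  14: appears 4 time(s)
  26: appears 1 time(s)
  36: appears 1 time(s)
  38: appears 1 time(s)
  52: appears 3 time(s)
  60: appears 1 time(s)
  70: appears 1 time(s)
  80: appears 1 time(s)
  81: appears 1 time(s)
  85: appears 1 time(s)
  98: appears 1 time(s)
  100: appears 2 time(s)
Step 2: The value 14 appears most frequently (4 times).
Step 3: Mode = 14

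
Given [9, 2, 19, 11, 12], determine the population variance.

29.84

Step 1: Compute the mean: (9 + 2 + 19 + 11 + 12) / 5 = 10.6
Step 2: Compute squared deviations from the mean:
  (9 - 10.6)^2 = 2.56
  (2 - 10.6)^2 = 73.96
  (19 - 10.6)^2 = 70.56
  (11 - 10.6)^2 = 0.16
  (12 - 10.6)^2 = 1.96
Step 3: Sum of squared deviations = 149.2
Step 4: Population variance = 149.2 / 5 = 29.84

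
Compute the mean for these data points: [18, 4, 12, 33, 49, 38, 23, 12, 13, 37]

23.9

Step 1: Sum all values: 18 + 4 + 12 + 33 + 49 + 38 + 23 + 12 + 13 + 37 = 239
Step 2: Count the number of values: n = 10
Step 3: Mean = sum / n = 239 / 10 = 23.9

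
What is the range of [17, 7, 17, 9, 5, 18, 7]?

13

Step 1: Identify the maximum value: max = 18
Step 2: Identify the minimum value: min = 5
Step 3: Range = max - min = 18 - 5 = 13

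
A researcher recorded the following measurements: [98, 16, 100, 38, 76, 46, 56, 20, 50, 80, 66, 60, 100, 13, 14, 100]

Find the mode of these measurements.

100

Step 1: Count the frequency of each value:
  13: appears 1 time(s)
  14: appears 1 time(s)
  16: appears 1 time(s)
  20: appears 1 time(s)
  38: appears 1 time(s)
  46: appears 1 time(s)
  50: appears 1 time(s)
  56: appears 1 time(s)
  60: appears 1 time(s)
  66: appears 1 time(s)
  76: appears 1 time(s)
  80: appears 1 time(s)
  98: appears 1 time(s)
  100: appears 3 time(s)
Step 2: The value 100 appears most frequently (3 times).
Step 3: Mode = 100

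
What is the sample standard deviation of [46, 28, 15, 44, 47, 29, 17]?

13.5611

Step 1: Compute the mean: 32.2857
Step 2: Sum of squared deviations from the mean: 1103.4286
Step 3: Sample variance = 1103.4286 / 6 = 183.9048
Step 4: Standard deviation = sqrt(183.9048) = 13.5611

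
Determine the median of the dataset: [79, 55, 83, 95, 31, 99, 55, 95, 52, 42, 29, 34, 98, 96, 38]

55

Step 1: Sort the data in ascending order: [29, 31, 34, 38, 42, 52, 55, 55, 79, 83, 95, 95, 96, 98, 99]
Step 2: The number of values is n = 15.
Step 3: Since n is odd, the median is the middle value at position 8: 55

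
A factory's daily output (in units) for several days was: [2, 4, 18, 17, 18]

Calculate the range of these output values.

16

Step 1: Identify the maximum value: max = 18
Step 2: Identify the minimum value: min = 2
Step 3: Range = max - min = 18 - 2 = 16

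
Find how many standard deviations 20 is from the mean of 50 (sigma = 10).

-3

Step 1: Recall the z-score formula: z = (x - mu) / sigma
Step 2: Substitute values: z = (20 - 50) / 10
Step 3: z = -30 / 10 = -3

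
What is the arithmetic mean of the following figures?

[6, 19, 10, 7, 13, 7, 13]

10.7143

Step 1: Sum all values: 6 + 19 + 10 + 7 + 13 + 7 + 13 = 75
Step 2: Count the number of values: n = 7
Step 3: Mean = sum / n = 75 / 7 = 10.7143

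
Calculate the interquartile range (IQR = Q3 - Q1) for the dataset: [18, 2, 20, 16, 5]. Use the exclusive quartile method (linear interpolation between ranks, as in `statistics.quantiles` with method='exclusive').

15.5

Step 1: Sort the data: [2, 5, 16, 18, 20]
Step 2: n = 5
Step 3: Using the exclusive quartile method:
  Q1 = 3.5
  Q2 (median) = 16
  Q3 = 19
  IQR = Q3 - Q1 = 19 - 3.5 = 15.5
Step 4: IQR = 15.5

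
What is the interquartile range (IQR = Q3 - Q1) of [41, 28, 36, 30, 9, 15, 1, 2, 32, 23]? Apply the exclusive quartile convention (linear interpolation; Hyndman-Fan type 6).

25.75

Step 1: Sort the data: [1, 2, 9, 15, 23, 28, 30, 32, 36, 41]
Step 2: n = 10
Step 3: Using the exclusive quartile method:
  Q1 = 7.25
  Q2 (median) = 25.5
  Q3 = 33
  IQR = Q3 - Q1 = 33 - 7.25 = 25.75
Step 4: IQR = 25.75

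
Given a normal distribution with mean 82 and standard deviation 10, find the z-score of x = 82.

0

Step 1: Recall the z-score formula: z = (x - mu) / sigma
Step 2: Substitute values: z = (82 - 82) / 10
Step 3: z = 0 / 10 = 0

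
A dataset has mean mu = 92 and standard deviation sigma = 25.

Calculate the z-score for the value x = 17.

-3

Step 1: Recall the z-score formula: z = (x - mu) / sigma
Step 2: Substitute values: z = (17 - 92) / 25
Step 3: z = -75 / 25 = -3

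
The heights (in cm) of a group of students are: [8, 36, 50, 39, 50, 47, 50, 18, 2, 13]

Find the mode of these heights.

50

Step 1: Count the frequency of each value:
  2: appears 1 time(s)
  8: appears 1 time(s)
  13: appears 1 time(s)
  18: appears 1 time(s)
  36: appears 1 time(s)
  39: appears 1 time(s)
  47: appears 1 time(s)
  50: appears 3 time(s)
Step 2: The value 50 appears most frequently (3 times).
Step 3: Mode = 50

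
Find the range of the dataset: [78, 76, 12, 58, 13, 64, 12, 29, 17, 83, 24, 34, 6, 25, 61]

77

Step 1: Identify the maximum value: max = 83
Step 2: Identify the minimum value: min = 6
Step 3: Range = max - min = 83 - 6 = 77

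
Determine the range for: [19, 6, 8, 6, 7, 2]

17

Step 1: Identify the maximum value: max = 19
Step 2: Identify the minimum value: min = 2
Step 3: Range = max - min = 19 - 2 = 17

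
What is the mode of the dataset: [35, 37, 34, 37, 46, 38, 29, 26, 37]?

37

Step 1: Count the frequency of each value:
  26: appears 1 time(s)
  29: appears 1 time(s)
  34: appears 1 time(s)
  35: appears 1 time(s)
  37: appears 3 time(s)
  38: appears 1 time(s)
  46: appears 1 time(s)
Step 2: The value 37 appears most frequently (3 times).
Step 3: Mode = 37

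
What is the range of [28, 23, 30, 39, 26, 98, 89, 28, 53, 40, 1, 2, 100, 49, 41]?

99

Step 1: Identify the maximum value: max = 100
Step 2: Identify the minimum value: min = 1
Step 3: Range = max - min = 100 - 1 = 99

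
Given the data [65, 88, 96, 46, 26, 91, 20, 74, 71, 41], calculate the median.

68

Step 1: Sort the data in ascending order: [20, 26, 41, 46, 65, 71, 74, 88, 91, 96]
Step 2: The number of values is n = 10.
Step 3: Since n is even, the median is the average of positions 5 and 6:
  Median = (65 + 71) / 2 = 68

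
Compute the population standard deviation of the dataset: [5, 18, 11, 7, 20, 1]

6.8232

Step 1: Compute the mean: 10.3333
Step 2: Sum of squared deviations from the mean: 279.3333
Step 3: Population variance = 279.3333 / 6 = 46.5556
Step 4: Standard deviation = sqrt(46.5556) = 6.8232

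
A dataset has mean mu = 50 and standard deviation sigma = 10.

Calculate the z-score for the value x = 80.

3

Step 1: Recall the z-score formula: z = (x - mu) / sigma
Step 2: Substitute values: z = (80 - 50) / 10
Step 3: z = 30 / 10 = 3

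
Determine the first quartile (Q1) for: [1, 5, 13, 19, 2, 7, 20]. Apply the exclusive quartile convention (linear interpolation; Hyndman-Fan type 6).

2

Step 1: Sort the data: [1, 2, 5, 7, 13, 19, 20]
Step 2: n = 7
Step 3: Using the exclusive quartile method:
  Q1 = 2
  Q2 (median) = 7
  Q3 = 19
  IQR = Q3 - Q1 = 19 - 2 = 17
Step 4: Q1 = 2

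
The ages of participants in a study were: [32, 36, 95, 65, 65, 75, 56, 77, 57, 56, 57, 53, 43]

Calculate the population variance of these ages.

271.0769

Step 1: Compute the mean: (32 + 36 + 95 + 65 + 65 + 75 + 56 + 77 + 57 + 56 + 57 + 53 + 43) / 13 = 59
Step 2: Compute squared deviations from the mean:
  (32 - 59)^2 = 729
  (36 - 59)^2 = 529
  (95 - 59)^2 = 1296
  (65 - 59)^2 = 36
  (65 - 59)^2 = 36
  (75 - 59)^2 = 256
  (56 - 59)^2 = 9
  (77 - 59)^2 = 324
  (57 - 59)^2 = 4
  (56 - 59)^2 = 9
  (57 - 59)^2 = 4
  (53 - 59)^2 = 36
  (43 - 59)^2 = 256
Step 3: Sum of squared deviations = 3524
Step 4: Population variance = 3524 / 13 = 271.0769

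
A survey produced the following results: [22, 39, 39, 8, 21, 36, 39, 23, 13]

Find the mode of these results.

39

Step 1: Count the frequency of each value:
  8: appears 1 time(s)
  13: appears 1 time(s)
  21: appears 1 time(s)
  22: appears 1 time(s)
  23: appears 1 time(s)
  36: appears 1 time(s)
  39: appears 3 time(s)
Step 2: The value 39 appears most frequently (3 times).
Step 3: Mode = 39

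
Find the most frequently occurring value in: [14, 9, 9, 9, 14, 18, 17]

9

Step 1: Count the frequency of each value:
  9: appears 3 time(s)
  14: appears 2 time(s)
  17: appears 1 time(s)
  18: appears 1 time(s)
Step 2: The value 9 appears most frequently (3 times).
Step 3: Mode = 9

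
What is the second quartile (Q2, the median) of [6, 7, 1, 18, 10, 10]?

8.5

Step 1: Sort the data: [1, 6, 7, 10, 10, 18]
Step 2: n = 6
Step 3: Q2 is the median. Since n is even, it is the average of the values at positions 3 and 4:
  Q2 = (7 + 10) / 2 = 8.5
Step 4: Q2 = 8.5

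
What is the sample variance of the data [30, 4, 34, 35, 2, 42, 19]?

248.2381

Step 1: Compute the mean: (30 + 4 + 34 + 35 + 2 + 42 + 19) / 7 = 23.7143
Step 2: Compute squared deviations from the mean:
  (30 - 23.7143)^2 = 39.5102
  (4 - 23.7143)^2 = 388.6531
  (34 - 23.7143)^2 = 105.7959
  (35 - 23.7143)^2 = 127.3673
  (2 - 23.7143)^2 = 471.5102
  (42 - 23.7143)^2 = 334.3673
  (19 - 23.7143)^2 = 22.2245
Step 3: Sum of squared deviations = 1489.4286
Step 4: Sample variance = 1489.4286 / 6 = 248.2381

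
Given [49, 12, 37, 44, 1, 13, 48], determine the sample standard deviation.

19.9117

Step 1: Compute the mean: 29.1429
Step 2: Sum of squared deviations from the mean: 2378.8571
Step 3: Sample variance = 2378.8571 / 6 = 396.4762
Step 4: Standard deviation = sqrt(396.4762) = 19.9117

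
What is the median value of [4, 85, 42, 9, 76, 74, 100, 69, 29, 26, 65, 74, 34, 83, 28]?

65

Step 1: Sort the data in ascending order: [4, 9, 26, 28, 29, 34, 42, 65, 69, 74, 74, 76, 83, 85, 100]
Step 2: The number of values is n = 15.
Step 3: Since n is odd, the median is the middle value at position 8: 65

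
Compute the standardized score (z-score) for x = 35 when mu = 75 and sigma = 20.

-2

Step 1: Recall the z-score formula: z = (x - mu) / sigma
Step 2: Substitute values: z = (35 - 75) / 20
Step 3: z = -40 / 20 = -2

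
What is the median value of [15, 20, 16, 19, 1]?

16

Step 1: Sort the data in ascending order: [1, 15, 16, 19, 20]
Step 2: The number of values is n = 5.
Step 3: Since n is odd, the median is the middle value at position 3: 16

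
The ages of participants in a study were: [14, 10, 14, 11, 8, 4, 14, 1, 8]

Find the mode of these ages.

14

Step 1: Count the frequency of each value:
  1: appears 1 time(s)
  4: appears 1 time(s)
  8: appears 2 time(s)
  10: appears 1 time(s)
  11: appears 1 time(s)
  14: appears 3 time(s)
Step 2: The value 14 appears most frequently (3 times).
Step 3: Mode = 14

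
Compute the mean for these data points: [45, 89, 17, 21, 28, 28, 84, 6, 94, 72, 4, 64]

46

Step 1: Sum all values: 45 + 89 + 17 + 21 + 28 + 28 + 84 + 6 + 94 + 72 + 4 + 64 = 552
Step 2: Count the number of values: n = 12
Step 3: Mean = sum / n = 552 / 12 = 46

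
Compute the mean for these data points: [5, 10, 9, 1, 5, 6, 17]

7.5714

Step 1: Sum all values: 5 + 10 + 9 + 1 + 5 + 6 + 17 = 53
Step 2: Count the number of values: n = 7
Step 3: Mean = sum / n = 53 / 7 = 7.5714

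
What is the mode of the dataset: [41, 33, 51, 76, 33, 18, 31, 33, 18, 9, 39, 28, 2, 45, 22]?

33

Step 1: Count the frequency of each value:
  2: appears 1 time(s)
  9: appears 1 time(s)
  18: appears 2 time(s)
  22: appears 1 time(s)
  28: appears 1 time(s)
  31: appears 1 time(s)
  33: appears 3 time(s)
  39: appears 1 time(s)
  41: appears 1 time(s)
  45: appears 1 time(s)
  51: appears 1 time(s)
  76: appears 1 time(s)
Step 2: The value 33 appears most frequently (3 times).
Step 3: Mode = 33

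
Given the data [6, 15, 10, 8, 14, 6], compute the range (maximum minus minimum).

9

Step 1: Identify the maximum value: max = 15
Step 2: Identify the minimum value: min = 6
Step 3: Range = max - min = 15 - 6 = 9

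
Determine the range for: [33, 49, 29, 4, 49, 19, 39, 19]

45

Step 1: Identify the maximum value: max = 49
Step 2: Identify the minimum value: min = 4
Step 3: Range = max - min = 49 - 4 = 45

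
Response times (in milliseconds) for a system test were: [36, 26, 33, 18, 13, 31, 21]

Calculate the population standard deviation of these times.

7.835

Step 1: Compute the mean: 25.4286
Step 2: Sum of squared deviations from the mean: 429.7143
Step 3: Population variance = 429.7143 / 7 = 61.3878
Step 4: Standard deviation = sqrt(61.3878) = 7.835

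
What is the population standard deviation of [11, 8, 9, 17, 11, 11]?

2.8529

Step 1: Compute the mean: 11.1667
Step 2: Sum of squared deviations from the mean: 48.8333
Step 3: Population variance = 48.8333 / 6 = 8.1389
Step 4: Standard deviation = sqrt(8.1389) = 2.8529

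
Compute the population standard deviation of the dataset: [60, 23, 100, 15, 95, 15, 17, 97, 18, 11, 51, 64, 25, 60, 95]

33.2595

Step 1: Compute the mean: 49.7333
Step 2: Sum of squared deviations from the mean: 16592.9333
Step 3: Population variance = 16592.9333 / 15 = 1106.1956
Step 4: Standard deviation = sqrt(1106.1956) = 33.2595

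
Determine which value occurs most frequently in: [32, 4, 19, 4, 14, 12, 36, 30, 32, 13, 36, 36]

36

Step 1: Count the frequency of each value:
  4: appears 2 time(s)
  12: appears 1 time(s)
  13: appears 1 time(s)
  14: appears 1 time(s)
  19: appears 1 time(s)
  30: appears 1 time(s)
  32: appears 2 time(s)
  36: appears 3 time(s)
Step 2: The value 36 appears most frequently (3 times).
Step 3: Mode = 36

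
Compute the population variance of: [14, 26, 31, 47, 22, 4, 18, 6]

171.75

Step 1: Compute the mean: (14 + 26 + 31 + 47 + 22 + 4 + 18 + 6) / 8 = 21
Step 2: Compute squared deviations from the mean:
  (14 - 21)^2 = 49
  (26 - 21)^2 = 25
  (31 - 21)^2 = 100
  (47 - 21)^2 = 676
  (22 - 21)^2 = 1
  (4 - 21)^2 = 289
  (18 - 21)^2 = 9
  (6 - 21)^2 = 225
Step 3: Sum of squared deviations = 1374
Step 4: Population variance = 1374 / 8 = 171.75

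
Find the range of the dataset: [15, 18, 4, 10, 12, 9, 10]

14

Step 1: Identify the maximum value: max = 18
Step 2: Identify the minimum value: min = 4
Step 3: Range = max - min = 18 - 4 = 14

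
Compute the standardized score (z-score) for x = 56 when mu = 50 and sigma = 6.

1

Step 1: Recall the z-score formula: z = (x - mu) / sigma
Step 2: Substitute values: z = (56 - 50) / 6
Step 3: z = 6 / 6 = 1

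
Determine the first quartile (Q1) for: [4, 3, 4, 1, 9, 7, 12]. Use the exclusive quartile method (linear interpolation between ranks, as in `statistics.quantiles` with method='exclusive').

3

Step 1: Sort the data: [1, 3, 4, 4, 7, 9, 12]
Step 2: n = 7
Step 3: Using the exclusive quartile method:
  Q1 = 3
  Q2 (median) = 4
  Q3 = 9
  IQR = Q3 - Q1 = 9 - 3 = 6
Step 4: Q1 = 3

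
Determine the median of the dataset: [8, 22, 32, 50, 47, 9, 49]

32

Step 1: Sort the data in ascending order: [8, 9, 22, 32, 47, 49, 50]
Step 2: The number of values is n = 7.
Step 3: Since n is odd, the median is the middle value at position 4: 32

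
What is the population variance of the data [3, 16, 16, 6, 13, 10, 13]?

21.1429

Step 1: Compute the mean: (3 + 16 + 16 + 6 + 13 + 10 + 13) / 7 = 11
Step 2: Compute squared deviations from the mean:
  (3 - 11)^2 = 64
  (16 - 11)^2 = 25
  (16 - 11)^2 = 25
  (6 - 11)^2 = 25
  (13 - 11)^2 = 4
  (10 - 11)^2 = 1
  (13 - 11)^2 = 4
Step 3: Sum of squared deviations = 148
Step 4: Population variance = 148 / 7 = 21.1429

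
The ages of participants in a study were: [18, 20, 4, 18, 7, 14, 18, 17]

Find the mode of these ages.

18

Step 1: Count the frequency of each value:
  4: appears 1 time(s)
  7: appears 1 time(s)
  14: appears 1 time(s)
  17: appears 1 time(s)
  18: appears 3 time(s)
  20: appears 1 time(s)
Step 2: The value 18 appears most frequently (3 times).
Step 3: Mode = 18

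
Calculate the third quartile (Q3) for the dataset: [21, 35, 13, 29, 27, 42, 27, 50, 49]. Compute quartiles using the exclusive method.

45.5

Step 1: Sort the data: [13, 21, 27, 27, 29, 35, 42, 49, 50]
Step 2: n = 9
Step 3: Using the exclusive quartile method:
  Q1 = 24
  Q2 (median) = 29
  Q3 = 45.5
  IQR = Q3 - Q1 = 45.5 - 24 = 21.5
Step 4: Q3 = 45.5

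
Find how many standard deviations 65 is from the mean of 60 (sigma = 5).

1

Step 1: Recall the z-score formula: z = (x - mu) / sigma
Step 2: Substitute values: z = (65 - 60) / 5
Step 3: z = 5 / 5 = 1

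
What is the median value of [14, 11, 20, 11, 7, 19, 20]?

14

Step 1: Sort the data in ascending order: [7, 11, 11, 14, 19, 20, 20]
Step 2: The number of values is n = 7.
Step 3: Since n is odd, the median is the middle value at position 4: 14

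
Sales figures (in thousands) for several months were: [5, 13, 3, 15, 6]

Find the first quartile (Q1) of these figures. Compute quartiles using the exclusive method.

4

Step 1: Sort the data: [3, 5, 6, 13, 15]
Step 2: n = 5
Step 3: Using the exclusive quartile method:
  Q1 = 4
  Q2 (median) = 6
  Q3 = 14
  IQR = Q3 - Q1 = 14 - 4 = 10
Step 4: Q1 = 4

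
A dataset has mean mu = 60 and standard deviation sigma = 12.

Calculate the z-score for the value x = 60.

0

Step 1: Recall the z-score formula: z = (x - mu) / sigma
Step 2: Substitute values: z = (60 - 60) / 12
Step 3: z = 0 / 12 = 0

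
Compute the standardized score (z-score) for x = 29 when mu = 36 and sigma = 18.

-0.3889

Step 1: Recall the z-score formula: z = (x - mu) / sigma
Step 2: Substitute values: z = (29 - 36) / 18
Step 3: z = -7 / 18 = -0.3889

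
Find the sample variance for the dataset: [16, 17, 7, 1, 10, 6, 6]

33.3333

Step 1: Compute the mean: (16 + 17 + 7 + 1 + 10 + 6 + 6) / 7 = 9
Step 2: Compute squared deviations from the mean:
  (16 - 9)^2 = 49
  (17 - 9)^2 = 64
  (7 - 9)^2 = 4
  (1 - 9)^2 = 64
  (10 - 9)^2 = 1
  (6 - 9)^2 = 9
  (6 - 9)^2 = 9
Step 3: Sum of squared deviations = 200
Step 4: Sample variance = 200 / 6 = 33.3333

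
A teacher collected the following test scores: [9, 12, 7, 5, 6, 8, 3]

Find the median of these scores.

7

Step 1: Sort the data in ascending order: [3, 5, 6, 7, 8, 9, 12]
Step 2: The number of values is n = 7.
Step 3: Since n is odd, the median is the middle value at position 4: 7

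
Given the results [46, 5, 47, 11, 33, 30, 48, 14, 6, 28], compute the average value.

26.8

Step 1: Sum all values: 46 + 5 + 47 + 11 + 33 + 30 + 48 + 14 + 6 + 28 = 268
Step 2: Count the number of values: n = 10
Step 3: Mean = sum / n = 268 / 10 = 26.8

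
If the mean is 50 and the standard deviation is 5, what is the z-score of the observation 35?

-3

Step 1: Recall the z-score formula: z = (x - mu) / sigma
Step 2: Substitute values: z = (35 - 50) / 5
Step 3: z = -15 / 5 = -3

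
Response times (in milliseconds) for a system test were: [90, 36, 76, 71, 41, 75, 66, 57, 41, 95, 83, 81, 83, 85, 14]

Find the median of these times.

75

Step 1: Sort the data in ascending order: [14, 36, 41, 41, 57, 66, 71, 75, 76, 81, 83, 83, 85, 90, 95]
Step 2: The number of values is n = 15.
Step 3: Since n is odd, the median is the middle value at position 8: 75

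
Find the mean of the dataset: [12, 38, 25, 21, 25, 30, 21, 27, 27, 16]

24.2

Step 1: Sum all values: 12 + 38 + 25 + 21 + 25 + 30 + 21 + 27 + 27 + 16 = 242
Step 2: Count the number of values: n = 10
Step 3: Mean = sum / n = 242 / 10 = 24.2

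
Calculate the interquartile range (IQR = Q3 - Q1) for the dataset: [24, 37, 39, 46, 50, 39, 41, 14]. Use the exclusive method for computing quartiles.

17.5

Step 1: Sort the data: [14, 24, 37, 39, 39, 41, 46, 50]
Step 2: n = 8
Step 3: Using the exclusive quartile method:
  Q1 = 27.25
  Q2 (median) = 39
  Q3 = 44.75
  IQR = Q3 - Q1 = 44.75 - 27.25 = 17.5
Step 4: IQR = 17.5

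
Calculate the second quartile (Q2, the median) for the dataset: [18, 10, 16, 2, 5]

10

Step 1: Sort the data: [2, 5, 10, 16, 18]
Step 2: n = 5
Step 3: Q2 is the median. Since n is odd, it is the middle value at position 3: 10
Step 4: Q2 = 10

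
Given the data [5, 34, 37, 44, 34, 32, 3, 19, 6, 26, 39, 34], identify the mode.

34

Step 1: Count the frequency of each value:
  3: appears 1 time(s)
  5: appears 1 time(s)
  6: appears 1 time(s)
  19: appears 1 time(s)
  26: appears 1 time(s)
  32: appears 1 time(s)
  34: appears 3 time(s)
  37: appears 1 time(s)
  39: appears 1 time(s)
  44: appears 1 time(s)
Step 2: The value 34 appears most frequently (3 times).
Step 3: Mode = 34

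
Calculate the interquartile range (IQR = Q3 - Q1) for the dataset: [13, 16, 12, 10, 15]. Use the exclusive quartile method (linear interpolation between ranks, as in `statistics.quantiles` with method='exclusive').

4.5

Step 1: Sort the data: [10, 12, 13, 15, 16]
Step 2: n = 5
Step 3: Using the exclusive quartile method:
  Q1 = 11
  Q2 (median) = 13
  Q3 = 15.5
  IQR = Q3 - Q1 = 15.5 - 11 = 4.5
Step 4: IQR = 4.5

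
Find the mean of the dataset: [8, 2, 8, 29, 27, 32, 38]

20.5714

Step 1: Sum all values: 8 + 2 + 8 + 29 + 27 + 32 + 38 = 144
Step 2: Count the number of values: n = 7
Step 3: Mean = sum / n = 144 / 7 = 20.5714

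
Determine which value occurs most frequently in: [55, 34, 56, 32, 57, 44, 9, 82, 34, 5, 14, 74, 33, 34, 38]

34

Step 1: Count the frequency of each value:
  5: appears 1 time(s)
  9: appears 1 time(s)
  14: appears 1 time(s)
  32: appears 1 time(s)
  33: appears 1 time(s)
  34: appears 3 time(s)
  38: appears 1 time(s)
  44: appears 1 time(s)
  55: appears 1 time(s)
  56: appears 1 time(s)
  57: appears 1 time(s)
  74: appears 1 time(s)
  82: appears 1 time(s)
Step 2: The value 34 appears most frequently (3 times).
Step 3: Mode = 34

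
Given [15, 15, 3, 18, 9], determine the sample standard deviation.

6

Step 1: Compute the mean: 12
Step 2: Sum of squared deviations from the mean: 144
Step 3: Sample variance = 144 / 4 = 36
Step 4: Standard deviation = sqrt(36) = 6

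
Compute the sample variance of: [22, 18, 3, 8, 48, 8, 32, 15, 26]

196.75

Step 1: Compute the mean: (22 + 18 + 3 + 8 + 48 + 8 + 32 + 15 + 26) / 9 = 20
Step 2: Compute squared deviations from the mean:
  (22 - 20)^2 = 4
  (18 - 20)^2 = 4
  (3 - 20)^2 = 289
  (8 - 20)^2 = 144
  (48 - 20)^2 = 784
  (8 - 20)^2 = 144
  (32 - 20)^2 = 144
  (15 - 20)^2 = 25
  (26 - 20)^2 = 36
Step 3: Sum of squared deviations = 1574
Step 4: Sample variance = 1574 / 8 = 196.75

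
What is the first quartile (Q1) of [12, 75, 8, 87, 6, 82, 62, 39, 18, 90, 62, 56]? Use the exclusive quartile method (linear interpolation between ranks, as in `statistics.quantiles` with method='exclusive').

13.5

Step 1: Sort the data: [6, 8, 12, 18, 39, 56, 62, 62, 75, 82, 87, 90]
Step 2: n = 12
Step 3: Using the exclusive quartile method:
  Q1 = 13.5
  Q2 (median) = 59
  Q3 = 80.25
  IQR = Q3 - Q1 = 80.25 - 13.5 = 66.75
Step 4: Q1 = 13.5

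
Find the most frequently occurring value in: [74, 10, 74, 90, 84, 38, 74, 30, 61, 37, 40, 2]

74

Step 1: Count the frequency of each value:
  2: appears 1 time(s)
  10: appears 1 time(s)
  30: appears 1 time(s)
  37: appears 1 time(s)
  38: appears 1 time(s)
  40: appears 1 time(s)
  61: appears 1 time(s)
  74: appears 3 time(s)
  84: appears 1 time(s)
  90: appears 1 time(s)
Step 2: The value 74 appears most frequently (3 times).
Step 3: Mode = 74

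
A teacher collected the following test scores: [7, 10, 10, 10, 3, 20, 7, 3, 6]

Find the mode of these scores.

10

Step 1: Count the frequency of each value:
  3: appears 2 time(s)
  6: appears 1 time(s)
  7: appears 2 time(s)
  10: appears 3 time(s)
  20: appears 1 time(s)
Step 2: The value 10 appears most frequently (3 times).
Step 3: Mode = 10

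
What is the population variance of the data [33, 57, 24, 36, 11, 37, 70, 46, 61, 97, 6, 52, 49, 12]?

584.4541

Step 1: Compute the mean: (33 + 57 + 24 + 36 + 11 + 37 + 70 + 46 + 61 + 97 + 6 + 52 + 49 + 12) / 14 = 42.2143
Step 2: Compute squared deviations from the mean:
  (33 - 42.2143)^2 = 84.9031
  (57 - 42.2143)^2 = 218.6173
  (24 - 42.2143)^2 = 331.7602
  (36 - 42.2143)^2 = 38.6173
  (11 - 42.2143)^2 = 974.3316
  (37 - 42.2143)^2 = 27.1888
  (70 - 42.2143)^2 = 772.0459
  (46 - 42.2143)^2 = 14.3316
  (61 - 42.2143)^2 = 352.9031
  (97 - 42.2143)^2 = 3001.4745
  (6 - 42.2143)^2 = 1311.4745
  (52 - 42.2143)^2 = 95.7602
  (49 - 42.2143)^2 = 46.0459
  (12 - 42.2143)^2 = 912.9031
Step 3: Sum of squared deviations = 8182.3571
Step 4: Population variance = 8182.3571 / 14 = 584.4541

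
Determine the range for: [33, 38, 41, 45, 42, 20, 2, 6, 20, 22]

43

Step 1: Identify the maximum value: max = 45
Step 2: Identify the minimum value: min = 2
Step 3: Range = max - min = 45 - 2 = 43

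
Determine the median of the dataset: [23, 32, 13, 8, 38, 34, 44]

32

Step 1: Sort the data in ascending order: [8, 13, 23, 32, 34, 38, 44]
Step 2: The number of values is n = 7.
Step 3: Since n is odd, the median is the middle value at position 4: 32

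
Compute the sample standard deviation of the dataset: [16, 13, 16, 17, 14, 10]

2.582

Step 1: Compute the mean: 14.3333
Step 2: Sum of squared deviations from the mean: 33.3333
Step 3: Sample variance = 33.3333 / 5 = 6.6667
Step 4: Standard deviation = sqrt(6.6667) = 2.582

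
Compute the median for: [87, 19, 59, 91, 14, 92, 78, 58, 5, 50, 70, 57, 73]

59

Step 1: Sort the data in ascending order: [5, 14, 19, 50, 57, 58, 59, 70, 73, 78, 87, 91, 92]
Step 2: The number of values is n = 13.
Step 3: Since n is odd, the median is the middle value at position 7: 59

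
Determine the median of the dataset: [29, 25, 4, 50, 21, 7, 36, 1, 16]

21

Step 1: Sort the data in ascending order: [1, 4, 7, 16, 21, 25, 29, 36, 50]
Step 2: The number of values is n = 9.
Step 3: Since n is odd, the median is the middle value at position 5: 21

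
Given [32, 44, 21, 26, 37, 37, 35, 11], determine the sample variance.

111.4107

Step 1: Compute the mean: (32 + 44 + 21 + 26 + 37 + 37 + 35 + 11) / 8 = 30.375
Step 2: Compute squared deviations from the mean:
  (32 - 30.375)^2 = 2.6406
  (44 - 30.375)^2 = 185.6406
  (21 - 30.375)^2 = 87.8906
  (26 - 30.375)^2 = 19.1406
  (37 - 30.375)^2 = 43.8906
  (37 - 30.375)^2 = 43.8906
  (35 - 30.375)^2 = 21.3906
  (11 - 30.375)^2 = 375.3906
Step 3: Sum of squared deviations = 779.875
Step 4: Sample variance = 779.875 / 7 = 111.4107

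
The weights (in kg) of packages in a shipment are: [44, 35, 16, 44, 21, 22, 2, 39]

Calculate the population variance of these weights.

198.3594

Step 1: Compute the mean: (44 + 35 + 16 + 44 + 21 + 22 + 2 + 39) / 8 = 27.875
Step 2: Compute squared deviations from the mean:
  (44 - 27.875)^2 = 260.0156
  (35 - 27.875)^2 = 50.7656
  (16 - 27.875)^2 = 141.0156
  (44 - 27.875)^2 = 260.0156
  (21 - 27.875)^2 = 47.2656
  (22 - 27.875)^2 = 34.5156
  (2 - 27.875)^2 = 669.5156
  (39 - 27.875)^2 = 123.7656
Step 3: Sum of squared deviations = 1586.875
Step 4: Population variance = 1586.875 / 8 = 198.3594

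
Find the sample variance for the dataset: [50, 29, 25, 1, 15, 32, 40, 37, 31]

204.3611

Step 1: Compute the mean: (50 + 29 + 25 + 1 + 15 + 32 + 40 + 37 + 31) / 9 = 28.8889
Step 2: Compute squared deviations from the mean:
  (50 - 28.8889)^2 = 445.679
  (29 - 28.8889)^2 = 0.0123
  (25 - 28.8889)^2 = 15.1235
  (1 - 28.8889)^2 = 777.7901
  (15 - 28.8889)^2 = 192.9012
  (32 - 28.8889)^2 = 9.679
  (40 - 28.8889)^2 = 123.4568
  (37 - 28.8889)^2 = 65.7901
  (31 - 28.8889)^2 = 4.4568
Step 3: Sum of squared deviations = 1634.8889
Step 4: Sample variance = 1634.8889 / 8 = 204.3611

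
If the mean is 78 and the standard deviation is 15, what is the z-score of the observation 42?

-2.4

Step 1: Recall the z-score formula: z = (x - mu) / sigma
Step 2: Substitute values: z = (42 - 78) / 15
Step 3: z = -36 / 15 = -2.4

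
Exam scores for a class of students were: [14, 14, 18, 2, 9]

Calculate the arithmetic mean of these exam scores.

11.4

Step 1: Sum all values: 14 + 14 + 18 + 2 + 9 = 57
Step 2: Count the number of values: n = 5
Step 3: Mean = sum / n = 57 / 5 = 11.4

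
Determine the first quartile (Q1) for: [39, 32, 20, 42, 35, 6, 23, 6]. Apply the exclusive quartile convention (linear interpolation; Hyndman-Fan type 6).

9.5

Step 1: Sort the data: [6, 6, 20, 23, 32, 35, 39, 42]
Step 2: n = 8
Step 3: Using the exclusive quartile method:
  Q1 = 9.5
  Q2 (median) = 27.5
  Q3 = 38
  IQR = Q3 - Q1 = 38 - 9.5 = 28.5
Step 4: Q1 = 9.5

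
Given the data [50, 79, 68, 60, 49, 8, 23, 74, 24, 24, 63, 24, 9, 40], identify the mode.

24

Step 1: Count the frequency of each value:
  8: appears 1 time(s)
  9: appears 1 time(s)
  23: appears 1 time(s)
  24: appears 3 time(s)
  40: appears 1 time(s)
  49: appears 1 time(s)
  50: appears 1 time(s)
  60: appears 1 time(s)
  63: appears 1 time(s)
  68: appears 1 time(s)
  74: appears 1 time(s)
  79: appears 1 time(s)
Step 2: The value 24 appears most frequently (3 times).
Step 3: Mode = 24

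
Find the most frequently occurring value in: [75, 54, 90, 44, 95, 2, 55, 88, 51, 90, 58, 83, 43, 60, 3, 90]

90

Step 1: Count the frequency of each value:
  2: appears 1 time(s)
  3: appears 1 time(s)
  43: appears 1 time(s)
  44: appears 1 time(s)
  51: appears 1 time(s)
  54: appears 1 time(s)
  55: appears 1 time(s)
  58: appears 1 time(s)
  60: appears 1 time(s)
  75: appears 1 time(s)
  83: appears 1 time(s)
  88: appears 1 time(s)
  90: appears 3 time(s)
  95: appears 1 time(s)
Step 2: The value 90 appears most frequently (3 times).
Step 3: Mode = 90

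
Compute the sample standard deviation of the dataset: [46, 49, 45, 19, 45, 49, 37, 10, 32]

14.0307

Step 1: Compute the mean: 36.8889
Step 2: Sum of squared deviations from the mean: 1574.8889
Step 3: Sample variance = 1574.8889 / 8 = 196.8611
Step 4: Standard deviation = sqrt(196.8611) = 14.0307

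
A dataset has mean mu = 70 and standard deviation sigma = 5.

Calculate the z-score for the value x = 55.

-3

Step 1: Recall the z-score formula: z = (x - mu) / sigma
Step 2: Substitute values: z = (55 - 70) / 5
Step 3: z = -15 / 5 = -3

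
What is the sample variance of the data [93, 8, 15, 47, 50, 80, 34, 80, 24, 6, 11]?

1009.0182

Step 1: Compute the mean: (93 + 8 + 15 + 47 + 50 + 80 + 34 + 80 + 24 + 6 + 11) / 11 = 40.7273
Step 2: Compute squared deviations from the mean:
  (93 - 40.7273)^2 = 2732.438
  (8 - 40.7273)^2 = 1071.0744
  (15 - 40.7273)^2 = 661.8926
  (47 - 40.7273)^2 = 39.3471
  (50 - 40.7273)^2 = 85.9835
  (80 - 40.7273)^2 = 1542.3471
  (34 - 40.7273)^2 = 45.2562
  (80 - 40.7273)^2 = 1542.3471
  (24 - 40.7273)^2 = 279.8017
  (6 - 40.7273)^2 = 1205.9835
  (11 - 40.7273)^2 = 883.7107
Step 3: Sum of squared deviations = 10090.1818
Step 4: Sample variance = 10090.1818 / 10 = 1009.0182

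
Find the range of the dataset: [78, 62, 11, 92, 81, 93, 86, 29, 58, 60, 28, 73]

82

Step 1: Identify the maximum value: max = 93
Step 2: Identify the minimum value: min = 11
Step 3: Range = max - min = 93 - 11 = 82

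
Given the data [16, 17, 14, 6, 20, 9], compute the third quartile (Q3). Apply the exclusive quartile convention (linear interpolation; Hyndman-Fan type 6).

17.75

Step 1: Sort the data: [6, 9, 14, 16, 17, 20]
Step 2: n = 6
Step 3: Using the exclusive quartile method:
  Q1 = 8.25
  Q2 (median) = 15
  Q3 = 17.75
  IQR = Q3 - Q1 = 17.75 - 8.25 = 9.5
Step 4: Q3 = 17.75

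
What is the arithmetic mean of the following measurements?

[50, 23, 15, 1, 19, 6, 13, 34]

20.125

Step 1: Sum all values: 50 + 23 + 15 + 1 + 19 + 6 + 13 + 34 = 161
Step 2: Count the number of values: n = 8
Step 3: Mean = sum / n = 161 / 8 = 20.125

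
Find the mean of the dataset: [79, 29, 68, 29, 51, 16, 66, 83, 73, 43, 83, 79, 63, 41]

57.3571

Step 1: Sum all values: 79 + 29 + 68 + 29 + 51 + 16 + 66 + 83 + 73 + 43 + 83 + 79 + 63 + 41 = 803
Step 2: Count the number of values: n = 14
Step 3: Mean = sum / n = 803 / 14 = 57.3571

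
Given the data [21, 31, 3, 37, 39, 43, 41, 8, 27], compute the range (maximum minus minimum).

40

Step 1: Identify the maximum value: max = 43
Step 2: Identify the minimum value: min = 3
Step 3: Range = max - min = 43 - 3 = 40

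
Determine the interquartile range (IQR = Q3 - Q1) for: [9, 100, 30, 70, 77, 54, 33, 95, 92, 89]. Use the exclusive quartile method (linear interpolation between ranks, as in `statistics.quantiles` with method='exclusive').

60.5

Step 1: Sort the data: [9, 30, 33, 54, 70, 77, 89, 92, 95, 100]
Step 2: n = 10
Step 3: Using the exclusive quartile method:
  Q1 = 32.25
  Q2 (median) = 73.5
  Q3 = 92.75
  IQR = Q3 - Q1 = 92.75 - 32.25 = 60.5
Step 4: IQR = 60.5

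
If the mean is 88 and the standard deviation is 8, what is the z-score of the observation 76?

-1.5

Step 1: Recall the z-score formula: z = (x - mu) / sigma
Step 2: Substitute values: z = (76 - 88) / 8
Step 3: z = -12 / 8 = -1.5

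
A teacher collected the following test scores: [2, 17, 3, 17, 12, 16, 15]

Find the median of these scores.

15

Step 1: Sort the data in ascending order: [2, 3, 12, 15, 16, 17, 17]
Step 2: The number of values is n = 7.
Step 3: Since n is odd, the median is the middle value at position 4: 15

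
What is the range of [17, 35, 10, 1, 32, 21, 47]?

46

Step 1: Identify the maximum value: max = 47
Step 2: Identify the minimum value: min = 1
Step 3: Range = max - min = 47 - 1 = 46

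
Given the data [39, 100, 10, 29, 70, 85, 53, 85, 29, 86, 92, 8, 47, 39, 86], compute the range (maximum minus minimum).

92

Step 1: Identify the maximum value: max = 100
Step 2: Identify the minimum value: min = 8
Step 3: Range = max - min = 100 - 8 = 92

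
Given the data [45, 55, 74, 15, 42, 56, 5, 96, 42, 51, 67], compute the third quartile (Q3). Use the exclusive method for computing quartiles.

67

Step 1: Sort the data: [5, 15, 42, 42, 45, 51, 55, 56, 67, 74, 96]
Step 2: n = 11
Step 3: Using the exclusive quartile method:
  Q1 = 42
  Q2 (median) = 51
  Q3 = 67
  IQR = Q3 - Q1 = 67 - 42 = 25
Step 4: Q3 = 67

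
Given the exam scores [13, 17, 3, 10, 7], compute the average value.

10

Step 1: Sum all values: 13 + 17 + 3 + 10 + 7 = 50
Step 2: Count the number of values: n = 5
Step 3: Mean = sum / n = 50 / 5 = 10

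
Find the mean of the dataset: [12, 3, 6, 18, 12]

10.2

Step 1: Sum all values: 12 + 3 + 6 + 18 + 12 = 51
Step 2: Count the number of values: n = 5
Step 3: Mean = sum / n = 51 / 5 = 10.2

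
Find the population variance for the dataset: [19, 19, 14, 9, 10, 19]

18.3333

Step 1: Compute the mean: (19 + 19 + 14 + 9 + 10 + 19) / 6 = 15
Step 2: Compute squared deviations from the mean:
  (19 - 15)^2 = 16
  (19 - 15)^2 = 16
  (14 - 15)^2 = 1
  (9 - 15)^2 = 36
  (10 - 15)^2 = 25
  (19 - 15)^2 = 16
Step 3: Sum of squared deviations = 110
Step 4: Population variance = 110 / 6 = 18.3333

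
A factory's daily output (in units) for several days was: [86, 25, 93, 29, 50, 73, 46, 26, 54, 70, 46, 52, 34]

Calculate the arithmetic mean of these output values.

52.6154

Step 1: Sum all values: 86 + 25 + 93 + 29 + 50 + 73 + 46 + 26 + 54 + 70 + 46 + 52 + 34 = 684
Step 2: Count the number of values: n = 13
Step 3: Mean = sum / n = 684 / 13 = 52.6154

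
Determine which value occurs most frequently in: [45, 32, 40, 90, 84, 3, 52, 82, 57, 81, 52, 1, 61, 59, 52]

52

Step 1: Count the frequency of each value:
  1: appears 1 time(s)
  3: appears 1 time(s)
  32: appears 1 time(s)
  40: appears 1 time(s)
  45: appears 1 time(s)
  52: appears 3 time(s)
  57: appears 1 time(s)
  59: appears 1 time(s)
  61: appears 1 time(s)
  81: appears 1 time(s)
  82: appears 1 time(s)
  84: appears 1 time(s)
  90: appears 1 time(s)
Step 2: The value 52 appears most frequently (3 times).
Step 3: Mode = 52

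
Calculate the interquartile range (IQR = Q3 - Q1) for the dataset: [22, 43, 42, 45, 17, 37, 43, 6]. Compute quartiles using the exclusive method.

24.75

Step 1: Sort the data: [6, 17, 22, 37, 42, 43, 43, 45]
Step 2: n = 8
Step 3: Using the exclusive quartile method:
  Q1 = 18.25
  Q2 (median) = 39.5
  Q3 = 43
  IQR = Q3 - Q1 = 43 - 18.25 = 24.75
Step 4: IQR = 24.75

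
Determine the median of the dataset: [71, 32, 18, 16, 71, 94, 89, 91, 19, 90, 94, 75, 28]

71

Step 1: Sort the data in ascending order: [16, 18, 19, 28, 32, 71, 71, 75, 89, 90, 91, 94, 94]
Step 2: The number of values is n = 13.
Step 3: Since n is odd, the median is the middle value at position 7: 71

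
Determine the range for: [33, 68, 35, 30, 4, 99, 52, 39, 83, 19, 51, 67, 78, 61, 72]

95

Step 1: Identify the maximum value: max = 99
Step 2: Identify the minimum value: min = 4
Step 3: Range = max - min = 99 - 4 = 95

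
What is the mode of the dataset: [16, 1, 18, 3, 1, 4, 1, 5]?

1

Step 1: Count the frequency of each value:
  1: appears 3 time(s)
  3: appears 1 time(s)
  4: appears 1 time(s)
  5: appears 1 time(s)
  16: appears 1 time(s)
  18: appears 1 time(s)
Step 2: The value 1 appears most frequently (3 times).
Step 3: Mode = 1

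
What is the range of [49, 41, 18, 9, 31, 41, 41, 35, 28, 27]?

40

Step 1: Identify the maximum value: max = 49
Step 2: Identify the minimum value: min = 9
Step 3: Range = max - min = 49 - 9 = 40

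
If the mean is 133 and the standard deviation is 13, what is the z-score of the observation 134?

0.0769

Step 1: Recall the z-score formula: z = (x - mu) / sigma
Step 2: Substitute values: z = (134 - 133) / 13
Step 3: z = 1 / 13 = 0.0769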